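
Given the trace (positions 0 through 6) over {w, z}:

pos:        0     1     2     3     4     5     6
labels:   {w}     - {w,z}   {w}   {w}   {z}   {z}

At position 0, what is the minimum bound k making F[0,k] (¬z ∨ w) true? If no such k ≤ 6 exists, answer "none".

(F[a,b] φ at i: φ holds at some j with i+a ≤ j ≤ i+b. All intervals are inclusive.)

Scan j = 0,1,… for (¬z ∨ w):
  j=0: holds
First hit at j=0, so smallest k = 0-0 = 0.

0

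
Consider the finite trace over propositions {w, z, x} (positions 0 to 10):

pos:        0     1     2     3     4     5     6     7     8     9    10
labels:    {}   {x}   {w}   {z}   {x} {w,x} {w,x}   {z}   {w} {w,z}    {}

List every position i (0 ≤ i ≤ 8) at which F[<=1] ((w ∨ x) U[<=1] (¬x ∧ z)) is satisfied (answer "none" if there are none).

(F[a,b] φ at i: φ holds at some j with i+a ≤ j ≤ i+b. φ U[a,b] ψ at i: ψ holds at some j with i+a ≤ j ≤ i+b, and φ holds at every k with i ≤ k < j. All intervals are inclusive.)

Evaluate at each i in [0,8]:
  i=0: ✗ (none in [0,1])
  i=1: ✓ (witness j=2)
  i=2: ✓ (witness j=2)
  i=3: ✓ (witness j=3)
  i=4: ✗ (none in [4,5])
  i=5: ✓ (witness j=6)
  i=6: ✓ (witness j=6)
  i=7: ✓ (witness j=7)
  i=8: ✓ (witness j=8)

1, 2, 3, 5, 6, 7, 8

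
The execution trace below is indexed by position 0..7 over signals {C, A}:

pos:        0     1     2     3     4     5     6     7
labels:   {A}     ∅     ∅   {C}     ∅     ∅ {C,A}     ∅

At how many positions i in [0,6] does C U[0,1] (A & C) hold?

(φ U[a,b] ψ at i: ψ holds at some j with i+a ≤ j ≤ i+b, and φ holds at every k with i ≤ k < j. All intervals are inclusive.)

Evaluate at each i in [0,6]:
  i=0: ✗ (no rhs in [0,1])
  i=1: ✗ (no rhs in [1,2])
  i=2: ✗ (no rhs in [2,3])
  i=3: ✗ (no rhs in [3,4])
  i=4: ✗ (no rhs in [4,5])
  i=5: ✗ (lhs fails at k=5 before rhs at j=6)
  i=6: ✓ (rhs at j=6)
Positions where it holds: {6} → 1.

1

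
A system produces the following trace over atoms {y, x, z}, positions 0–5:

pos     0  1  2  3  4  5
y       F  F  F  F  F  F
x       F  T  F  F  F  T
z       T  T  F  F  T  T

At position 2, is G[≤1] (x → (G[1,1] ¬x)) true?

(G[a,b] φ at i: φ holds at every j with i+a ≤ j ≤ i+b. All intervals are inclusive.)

Check (x → (G[1,1] ¬x)) at every j in [2,3]:
  j=2: antecedent false → ✓
  j=3: antecedent false → ✓
All positions satisfy it → formula holds.

True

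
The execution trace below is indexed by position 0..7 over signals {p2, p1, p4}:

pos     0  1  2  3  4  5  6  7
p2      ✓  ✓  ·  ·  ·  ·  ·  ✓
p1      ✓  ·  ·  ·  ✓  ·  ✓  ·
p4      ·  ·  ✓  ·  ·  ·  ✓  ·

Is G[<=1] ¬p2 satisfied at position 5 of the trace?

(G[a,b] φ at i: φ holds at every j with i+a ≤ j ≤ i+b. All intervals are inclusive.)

Check ¬p2 at every j in [5,6]:
  j=5: true
  j=6: true
All positions satisfy it → formula holds.

True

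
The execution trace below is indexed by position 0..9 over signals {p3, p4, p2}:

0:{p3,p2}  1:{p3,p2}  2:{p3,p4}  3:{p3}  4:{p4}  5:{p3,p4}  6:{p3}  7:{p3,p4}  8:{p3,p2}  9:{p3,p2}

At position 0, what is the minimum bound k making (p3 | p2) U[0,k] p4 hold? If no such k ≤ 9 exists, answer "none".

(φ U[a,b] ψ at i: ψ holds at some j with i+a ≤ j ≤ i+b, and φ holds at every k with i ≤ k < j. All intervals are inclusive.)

2

Need earliest j ≥ 0 with p4, and (p3 | p2) at every k in [0,j-1].
  j=0: rhs fails.
  j=1: rhs fails.
  j=2: rhs holds; lhs holds on [0,1]. k = 2.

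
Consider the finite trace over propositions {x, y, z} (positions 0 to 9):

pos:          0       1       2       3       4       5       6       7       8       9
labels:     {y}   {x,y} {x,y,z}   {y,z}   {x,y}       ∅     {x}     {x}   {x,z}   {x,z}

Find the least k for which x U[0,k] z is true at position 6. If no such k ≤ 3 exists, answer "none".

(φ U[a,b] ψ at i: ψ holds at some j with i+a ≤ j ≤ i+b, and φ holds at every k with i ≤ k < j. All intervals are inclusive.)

2

Need earliest j ≥ 6 with z, and x at every k in [6,j-1].
  j=6: rhs fails.
  j=7: rhs fails.
  j=8: rhs holds; lhs holds on [6,7]. k = 2.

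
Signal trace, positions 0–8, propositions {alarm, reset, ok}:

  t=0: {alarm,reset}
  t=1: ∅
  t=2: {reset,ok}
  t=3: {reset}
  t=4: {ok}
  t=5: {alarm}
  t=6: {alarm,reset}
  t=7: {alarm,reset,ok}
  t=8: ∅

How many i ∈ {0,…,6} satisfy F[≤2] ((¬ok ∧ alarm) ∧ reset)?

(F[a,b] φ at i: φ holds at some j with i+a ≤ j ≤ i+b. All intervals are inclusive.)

4

Evaluate at each i in [0,6]:
  i=0: ✓ (witness j=0)
  i=1: ✗ (none in [1,3])
  i=2: ✗ (none in [2,4])
  i=3: ✗ (none in [3,5])
  i=4: ✓ (witness j=6)
  i=5: ✓ (witness j=6)
  i=6: ✓ (witness j=6)
Positions where it holds: {0, 4, 5, 6} → 4.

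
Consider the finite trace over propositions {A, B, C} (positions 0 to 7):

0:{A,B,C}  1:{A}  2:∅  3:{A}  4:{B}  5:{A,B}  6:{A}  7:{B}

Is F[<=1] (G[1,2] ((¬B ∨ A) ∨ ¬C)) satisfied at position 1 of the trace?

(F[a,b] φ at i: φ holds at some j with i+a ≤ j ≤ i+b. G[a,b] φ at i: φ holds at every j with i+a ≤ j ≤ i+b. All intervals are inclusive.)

Holds

Check G[1,2] ((¬B ∨ A) ∨ ¬C) at each j in [1,2]:
  j=1: holds on [2,3]
  j=2: holds on [3,4]
Found at j=1 → formula holds.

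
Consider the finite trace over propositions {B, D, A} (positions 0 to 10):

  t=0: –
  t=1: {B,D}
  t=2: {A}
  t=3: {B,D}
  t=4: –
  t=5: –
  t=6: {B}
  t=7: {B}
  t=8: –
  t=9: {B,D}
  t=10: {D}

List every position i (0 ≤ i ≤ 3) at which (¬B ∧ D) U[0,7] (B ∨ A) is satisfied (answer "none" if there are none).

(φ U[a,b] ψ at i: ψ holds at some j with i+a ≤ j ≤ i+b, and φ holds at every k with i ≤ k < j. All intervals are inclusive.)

Evaluate at each i in [0,3]:
  i=0: ✗ (lhs fails at k=0 before rhs at j=1)
  i=1: ✓ (rhs at j=1)
  i=2: ✓ (rhs at j=2)
  i=3: ✓ (rhs at j=3)

1, 2, 3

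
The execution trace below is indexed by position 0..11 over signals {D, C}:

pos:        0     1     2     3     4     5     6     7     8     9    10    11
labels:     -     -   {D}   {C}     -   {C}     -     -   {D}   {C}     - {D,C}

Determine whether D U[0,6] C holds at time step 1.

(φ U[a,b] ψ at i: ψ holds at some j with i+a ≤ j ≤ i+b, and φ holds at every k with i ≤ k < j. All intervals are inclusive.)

Need some j in [1,7] with C, and D at every k in [1,j-1].
  j=1: C false.
  j=2: C false.
  j=3: C holds, but D fails at k=1 → not this j.
  j=4: C false.
  j=5: C holds, but D fails at k=1 → not this j.
  j=6: C false.
  j=7: C false.
No j in the window works → until fails.

No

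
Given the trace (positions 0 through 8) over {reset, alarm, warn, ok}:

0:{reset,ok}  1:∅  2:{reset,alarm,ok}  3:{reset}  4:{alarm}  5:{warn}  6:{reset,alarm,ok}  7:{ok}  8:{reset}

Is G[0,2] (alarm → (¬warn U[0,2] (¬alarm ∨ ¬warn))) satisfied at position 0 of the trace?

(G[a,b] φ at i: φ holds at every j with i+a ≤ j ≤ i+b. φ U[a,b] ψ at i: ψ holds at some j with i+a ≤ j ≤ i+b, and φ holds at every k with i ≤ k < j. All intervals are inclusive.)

Check (alarm → (¬warn U[0,2] (¬alarm ∨ ¬warn))) at every j in [0,2]:
  j=0: antecedent false → ✓
  j=1: antecedent false → ✓
  j=2: antecedent true; consequent holds → ✓
All positions satisfy it → formula holds.

Yes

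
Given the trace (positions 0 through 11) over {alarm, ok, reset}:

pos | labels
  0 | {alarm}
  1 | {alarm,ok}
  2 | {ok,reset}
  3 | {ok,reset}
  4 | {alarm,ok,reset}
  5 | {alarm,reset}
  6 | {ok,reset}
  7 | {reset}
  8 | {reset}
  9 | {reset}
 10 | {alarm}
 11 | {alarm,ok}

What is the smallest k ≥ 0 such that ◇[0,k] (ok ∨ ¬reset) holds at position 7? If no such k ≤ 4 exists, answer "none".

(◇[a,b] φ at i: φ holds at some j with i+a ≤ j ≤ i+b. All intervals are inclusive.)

3

Scan j = 7,8,… for (ok ∨ ¬reset):
  j=7: fails
  j=8: fails
  j=9: fails
  j=10: holds
First hit at j=10, so smallest k = 10-7 = 3.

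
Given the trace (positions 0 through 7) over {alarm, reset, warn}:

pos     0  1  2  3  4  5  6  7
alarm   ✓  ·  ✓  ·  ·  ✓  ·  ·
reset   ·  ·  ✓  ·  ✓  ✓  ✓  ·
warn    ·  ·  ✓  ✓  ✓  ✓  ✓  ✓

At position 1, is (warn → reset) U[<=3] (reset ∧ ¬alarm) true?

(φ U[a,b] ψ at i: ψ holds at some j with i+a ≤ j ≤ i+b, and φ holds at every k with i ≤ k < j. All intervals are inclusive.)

Need some j in [1,4] with (reset ∧ ¬alarm), and (warn → reset) at every k in [1,j-1].
  j=1: (reset ∧ ¬alarm) false.
  j=2: (reset ∧ ¬alarm) false.
  j=3: (reset ∧ ¬alarm) false.
  j=4: (reset ∧ ¬alarm) holds, but (warn → reset) fails at k=3 → not this j.
No j in the window works → until fails.

Does not hold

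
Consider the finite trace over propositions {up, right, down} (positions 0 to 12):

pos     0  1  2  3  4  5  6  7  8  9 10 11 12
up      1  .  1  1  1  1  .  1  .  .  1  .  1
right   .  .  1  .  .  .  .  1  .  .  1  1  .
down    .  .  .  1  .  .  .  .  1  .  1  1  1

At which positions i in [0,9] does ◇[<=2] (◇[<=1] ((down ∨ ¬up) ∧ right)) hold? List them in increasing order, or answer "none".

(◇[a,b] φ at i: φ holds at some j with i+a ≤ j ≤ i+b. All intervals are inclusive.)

7, 8, 9

Evaluate at each i in [0,9]:
  i=0: ✗ (none in [0,2])
  i=1: ✗ (none in [1,3])
  i=2: ✗ (none in [2,4])
  i=3: ✗ (none in [3,5])
  i=4: ✗ (none in [4,6])
  i=5: ✗ (none in [5,7])
  i=6: ✗ (none in [6,8])
  i=7: ✓ (witness j=9)
  i=8: ✓ (witness j=9)
  i=9: ✓ (witness j=9)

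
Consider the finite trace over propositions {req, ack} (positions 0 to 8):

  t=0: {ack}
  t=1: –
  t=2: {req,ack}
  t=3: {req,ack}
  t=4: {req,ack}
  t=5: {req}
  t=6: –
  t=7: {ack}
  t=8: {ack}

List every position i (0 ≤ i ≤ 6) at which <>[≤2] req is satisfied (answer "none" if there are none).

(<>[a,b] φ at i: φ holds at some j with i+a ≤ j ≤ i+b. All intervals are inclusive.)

0, 1, 2, 3, 4, 5

Evaluate at each i in [0,6]:
  i=0: ✓ (witness j=2)
  i=1: ✓ (witness j=2)
  i=2: ✓ (witness j=2)
  i=3: ✓ (witness j=3)
  i=4: ✓ (witness j=4)
  i=5: ✓ (witness j=5)
  i=6: ✗ (none in [6,8])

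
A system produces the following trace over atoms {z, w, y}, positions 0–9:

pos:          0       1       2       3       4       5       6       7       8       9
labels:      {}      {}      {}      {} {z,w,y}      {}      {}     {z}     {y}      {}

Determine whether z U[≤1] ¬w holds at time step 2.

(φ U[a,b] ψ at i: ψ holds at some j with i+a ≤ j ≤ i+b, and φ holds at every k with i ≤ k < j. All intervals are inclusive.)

Need some j in [2,3] with ¬w, and z at every k in [2,j-1].
  j=2: ¬w holds; no prefix to check → satisfied.

True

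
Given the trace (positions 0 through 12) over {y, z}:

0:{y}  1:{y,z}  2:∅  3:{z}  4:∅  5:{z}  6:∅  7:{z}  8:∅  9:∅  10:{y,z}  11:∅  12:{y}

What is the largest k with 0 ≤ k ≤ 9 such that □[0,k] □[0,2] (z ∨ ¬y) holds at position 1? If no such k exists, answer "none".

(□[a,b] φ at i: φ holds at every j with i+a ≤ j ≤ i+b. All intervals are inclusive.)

8

□[0,2] (z ∨ ¬y) must hold from j=1 onward; find where it first fails.
  j=1: holds
  j=2: holds
  j=3: holds
  j=4: holds
  j=5: holds
  j=6: holds
  j=7: holds
  j=8: holds
  j=9: holds
  j=10: fails
Holds on [1,9], so largest k = 8.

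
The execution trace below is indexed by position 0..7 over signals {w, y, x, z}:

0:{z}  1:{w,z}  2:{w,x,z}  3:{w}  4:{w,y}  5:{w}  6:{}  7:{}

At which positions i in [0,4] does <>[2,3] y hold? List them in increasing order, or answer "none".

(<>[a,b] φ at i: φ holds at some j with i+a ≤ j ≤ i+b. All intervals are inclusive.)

Evaluate at each i in [0,4]:
  i=0: ✗ (none in [2,3])
  i=1: ✓ (witness j=4)
  i=2: ✓ (witness j=4)
  i=3: ✗ (none in [5,6])
  i=4: ✗ (none in [6,7])

1, 2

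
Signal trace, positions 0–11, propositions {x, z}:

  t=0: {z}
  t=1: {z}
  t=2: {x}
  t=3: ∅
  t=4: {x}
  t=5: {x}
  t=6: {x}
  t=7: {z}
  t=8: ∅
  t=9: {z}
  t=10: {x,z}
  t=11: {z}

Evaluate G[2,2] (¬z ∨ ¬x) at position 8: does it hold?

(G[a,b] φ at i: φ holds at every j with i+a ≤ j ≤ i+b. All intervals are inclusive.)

Check (¬z ∨ ¬x) at every j in [10,10]:
  j=10: false
Fails at j=10 → formula fails.

False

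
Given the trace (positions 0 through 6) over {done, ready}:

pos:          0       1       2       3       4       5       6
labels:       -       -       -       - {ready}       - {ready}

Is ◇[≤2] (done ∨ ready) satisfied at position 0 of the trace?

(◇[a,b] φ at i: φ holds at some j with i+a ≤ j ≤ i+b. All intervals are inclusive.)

Check (done ∨ ready) at each j in [0,2]:
  j=0: false
  j=1: false
  j=2: false
No position in the window satisfies it → formula fails.

No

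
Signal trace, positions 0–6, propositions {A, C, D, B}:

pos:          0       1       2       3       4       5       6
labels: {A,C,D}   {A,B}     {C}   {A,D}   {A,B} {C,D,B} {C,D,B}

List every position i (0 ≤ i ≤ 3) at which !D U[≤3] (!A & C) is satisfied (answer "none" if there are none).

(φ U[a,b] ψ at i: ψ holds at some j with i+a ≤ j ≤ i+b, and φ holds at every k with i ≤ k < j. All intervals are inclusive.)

Evaluate at each i in [0,3]:
  i=0: ✗ (lhs fails at k=0 before rhs at j=2)
  i=1: ✓ (rhs at j=2; lhs holds on [1,1])
  i=2: ✓ (rhs at j=2)
  i=3: ✗ (lhs fails at k=3 before rhs at j=5)

1, 2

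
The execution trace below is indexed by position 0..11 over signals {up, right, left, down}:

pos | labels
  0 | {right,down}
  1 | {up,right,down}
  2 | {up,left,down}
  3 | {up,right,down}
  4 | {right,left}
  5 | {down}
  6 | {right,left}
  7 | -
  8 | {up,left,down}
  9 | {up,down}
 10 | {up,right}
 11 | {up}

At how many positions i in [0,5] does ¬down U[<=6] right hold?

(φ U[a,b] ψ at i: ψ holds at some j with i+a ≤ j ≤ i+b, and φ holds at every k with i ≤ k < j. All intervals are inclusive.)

4

Evaluate at each i in [0,5]:
  i=0: ✓ (rhs at j=0)
  i=1: ✓ (rhs at j=1)
  i=2: ✗ (lhs fails at k=2 before rhs at j=3)
  i=3: ✓ (rhs at j=3)
  i=4: ✓ (rhs at j=4)
  i=5: ✗ (lhs fails at k=5 before rhs at j=6)
Positions where it holds: {0, 1, 3, 4} → 4.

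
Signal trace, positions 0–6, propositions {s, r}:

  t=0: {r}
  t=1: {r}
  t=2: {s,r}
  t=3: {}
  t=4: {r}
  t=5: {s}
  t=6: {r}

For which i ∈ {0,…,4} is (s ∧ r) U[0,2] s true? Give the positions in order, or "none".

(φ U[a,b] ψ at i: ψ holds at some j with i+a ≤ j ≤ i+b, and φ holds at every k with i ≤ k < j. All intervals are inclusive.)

2

Evaluate at each i in [0,4]:
  i=0: ✗ (lhs fails at k=0 before rhs at j=2)
  i=1: ✗ (lhs fails at k=1 before rhs at j=2)
  i=2: ✓ (rhs at j=2)
  i=3: ✗ (lhs fails at k=3 before rhs at j=5)
  i=4: ✗ (lhs fails at k=4 before rhs at j=5)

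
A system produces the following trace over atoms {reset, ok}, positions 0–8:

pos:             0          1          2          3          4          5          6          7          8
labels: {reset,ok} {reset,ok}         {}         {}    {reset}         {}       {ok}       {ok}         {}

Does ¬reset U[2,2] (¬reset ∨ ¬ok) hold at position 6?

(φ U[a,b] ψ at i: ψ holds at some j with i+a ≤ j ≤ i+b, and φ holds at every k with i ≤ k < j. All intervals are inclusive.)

True

Need some j in [8,8] with (¬reset ∨ ¬ok), and ¬reset at every k in [6,j-1].
  j=8: (¬reset ∨ ¬ok) holds; ¬reset holds at every k in [6,7] → satisfied.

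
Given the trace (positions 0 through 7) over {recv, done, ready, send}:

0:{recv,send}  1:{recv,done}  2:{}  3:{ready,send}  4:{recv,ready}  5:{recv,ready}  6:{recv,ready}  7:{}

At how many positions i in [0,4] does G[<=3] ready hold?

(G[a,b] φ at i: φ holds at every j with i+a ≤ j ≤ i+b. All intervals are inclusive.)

Evaluate at each i in [0,4]:
  i=0: ✗ (fails at j=0)
  i=1: ✗ (fails at j=1)
  i=2: ✗ (fails at j=2)
  i=3: ✓ (all of [3,6])
  i=4: ✗ (fails at j=7)
Positions where it holds: {3} → 1.

1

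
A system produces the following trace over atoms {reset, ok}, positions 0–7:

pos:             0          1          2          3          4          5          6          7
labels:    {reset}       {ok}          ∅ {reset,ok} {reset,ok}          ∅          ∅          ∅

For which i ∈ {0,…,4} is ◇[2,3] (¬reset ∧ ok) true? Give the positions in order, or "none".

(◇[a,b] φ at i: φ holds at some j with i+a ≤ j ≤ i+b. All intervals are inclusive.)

Evaluate at each i in [0,4]:
  i=0: ✗ (none in [2,3])
  i=1: ✗ (none in [3,4])
  i=2: ✗ (none in [4,5])
  i=3: ✗ (none in [5,6])
  i=4: ✗ (none in [6,7])

none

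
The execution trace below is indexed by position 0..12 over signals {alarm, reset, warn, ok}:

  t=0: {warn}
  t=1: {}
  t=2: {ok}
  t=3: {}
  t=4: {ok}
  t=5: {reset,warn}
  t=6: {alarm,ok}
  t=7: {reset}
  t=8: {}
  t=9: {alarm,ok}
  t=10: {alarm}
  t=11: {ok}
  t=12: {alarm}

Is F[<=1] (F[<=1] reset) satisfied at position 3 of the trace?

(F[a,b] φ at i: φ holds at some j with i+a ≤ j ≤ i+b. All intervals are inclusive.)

Check F[<=1] reset at each j in [3,4]:
  j=3: fails (none in [3,4])
  j=4: holds (witness at 5)
Found at j=4 → formula holds.

Yes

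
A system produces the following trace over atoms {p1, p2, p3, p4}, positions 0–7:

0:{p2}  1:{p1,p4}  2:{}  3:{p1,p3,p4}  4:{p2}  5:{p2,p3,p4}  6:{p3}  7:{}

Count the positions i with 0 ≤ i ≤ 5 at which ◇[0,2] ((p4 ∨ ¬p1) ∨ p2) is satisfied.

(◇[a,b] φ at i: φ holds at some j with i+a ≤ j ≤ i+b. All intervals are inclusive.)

6

Evaluate at each i in [0,5]:
  i=0: ✓ (witness j=0)
  i=1: ✓ (witness j=1)
  i=2: ✓ (witness j=2)
  i=3: ✓ (witness j=3)
  i=4: ✓ (witness j=4)
  i=5: ✓ (witness j=5)
Positions where it holds: {0, 1, 2, 3, 4, 5} → 6.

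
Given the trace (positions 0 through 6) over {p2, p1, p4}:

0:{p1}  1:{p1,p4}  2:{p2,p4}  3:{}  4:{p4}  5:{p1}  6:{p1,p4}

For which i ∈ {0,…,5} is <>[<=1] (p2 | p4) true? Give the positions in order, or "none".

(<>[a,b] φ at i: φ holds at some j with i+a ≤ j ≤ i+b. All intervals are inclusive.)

0, 1, 2, 3, 4, 5

Evaluate at each i in [0,5]:
  i=0: ✓ (witness j=1)
  i=1: ✓ (witness j=1)
  i=2: ✓ (witness j=2)
  i=3: ✓ (witness j=4)
  i=4: ✓ (witness j=4)
  i=5: ✓ (witness j=6)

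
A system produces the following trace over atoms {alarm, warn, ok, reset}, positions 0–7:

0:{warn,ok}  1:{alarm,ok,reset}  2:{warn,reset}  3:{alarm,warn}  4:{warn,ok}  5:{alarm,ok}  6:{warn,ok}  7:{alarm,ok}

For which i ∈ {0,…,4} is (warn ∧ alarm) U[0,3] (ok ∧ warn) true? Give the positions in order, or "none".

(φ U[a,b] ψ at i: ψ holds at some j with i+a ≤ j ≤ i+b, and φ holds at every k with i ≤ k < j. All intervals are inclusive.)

0, 3, 4

Evaluate at each i in [0,4]:
  i=0: ✓ (rhs at j=0)
  i=1: ✗ (lhs fails at k=1 before rhs at j=4)
  i=2: ✗ (lhs fails at k=2 before rhs at j=4)
  i=3: ✓ (rhs at j=4; lhs holds on [3,3])
  i=4: ✓ (rhs at j=4)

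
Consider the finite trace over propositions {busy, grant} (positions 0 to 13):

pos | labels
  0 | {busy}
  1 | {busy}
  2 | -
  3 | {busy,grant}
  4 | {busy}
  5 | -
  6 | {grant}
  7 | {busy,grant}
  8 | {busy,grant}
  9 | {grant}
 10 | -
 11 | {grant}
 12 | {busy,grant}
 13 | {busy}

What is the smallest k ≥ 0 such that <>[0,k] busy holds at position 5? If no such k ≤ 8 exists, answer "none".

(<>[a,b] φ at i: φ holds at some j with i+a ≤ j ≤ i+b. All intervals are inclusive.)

2

Scan j = 5,6,… for busy:
  j=5: fails
  j=6: fails
  j=7: holds
First hit at j=7, so smallest k = 7-5 = 2.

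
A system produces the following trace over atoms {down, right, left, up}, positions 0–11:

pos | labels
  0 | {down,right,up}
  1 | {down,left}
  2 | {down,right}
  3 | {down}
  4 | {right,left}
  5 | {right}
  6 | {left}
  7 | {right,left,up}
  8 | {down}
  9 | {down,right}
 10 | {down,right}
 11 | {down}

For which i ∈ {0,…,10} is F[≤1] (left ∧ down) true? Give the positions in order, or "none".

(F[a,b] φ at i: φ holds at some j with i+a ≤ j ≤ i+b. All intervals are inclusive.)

Evaluate at each i in [0,10]:
  i=0: ✓ (witness j=1)
  i=1: ✓ (witness j=1)
  i=2: ✗ (none in [2,3])
  i=3: ✗ (none in [3,4])
  i=4: ✗ (none in [4,5])
  i=5: ✗ (none in [5,6])
  i=6: ✗ (none in [6,7])
  i=7: ✗ (none in [7,8])
  i=8: ✗ (none in [8,9])
  i=9: ✗ (none in [9,10])
  i=10: ✗ (none in [10,11])

0, 1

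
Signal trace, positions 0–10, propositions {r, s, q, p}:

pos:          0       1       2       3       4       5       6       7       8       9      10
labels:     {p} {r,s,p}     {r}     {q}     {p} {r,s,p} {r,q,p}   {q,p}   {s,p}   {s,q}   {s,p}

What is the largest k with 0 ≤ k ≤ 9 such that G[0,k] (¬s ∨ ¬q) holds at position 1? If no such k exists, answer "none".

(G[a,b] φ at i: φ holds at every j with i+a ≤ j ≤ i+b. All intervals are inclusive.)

7

(¬s ∨ ¬q) must hold from j=1 onward; find where it first fails.
  j=1: holds
  j=2: holds
  j=3: holds
  j=4: holds
  j=5: holds
  j=6: holds
  j=7: holds
  j=8: holds
  j=9: fails
Holds on [1,8], so largest k = 7.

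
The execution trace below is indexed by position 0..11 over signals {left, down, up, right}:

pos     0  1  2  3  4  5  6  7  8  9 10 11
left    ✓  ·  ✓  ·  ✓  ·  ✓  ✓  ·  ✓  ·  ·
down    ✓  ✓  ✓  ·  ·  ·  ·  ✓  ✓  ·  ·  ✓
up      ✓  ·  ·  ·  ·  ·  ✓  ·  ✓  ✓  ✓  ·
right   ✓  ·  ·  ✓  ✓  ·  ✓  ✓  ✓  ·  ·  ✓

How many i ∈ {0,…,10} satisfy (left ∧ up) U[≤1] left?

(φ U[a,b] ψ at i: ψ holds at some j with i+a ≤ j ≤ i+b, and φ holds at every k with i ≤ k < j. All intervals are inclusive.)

Evaluate at each i in [0,10]:
  i=0: ✓ (rhs at j=0)
  i=1: ✗ (lhs fails at k=1 before rhs at j=2)
  i=2: ✓ (rhs at j=2)
  i=3: ✗ (lhs fails at k=3 before rhs at j=4)
  i=4: ✓ (rhs at j=4)
  i=5: ✗ (lhs fails at k=5 before rhs at j=6)
  i=6: ✓ (rhs at j=6)
  i=7: ✓ (rhs at j=7)
  i=8: ✗ (lhs fails at k=8 before rhs at j=9)
  i=9: ✓ (rhs at j=9)
  i=10: ✗ (no rhs in [10,11])
Positions where it holds: {0, 2, 4, 6, 7, 9} → 6.

6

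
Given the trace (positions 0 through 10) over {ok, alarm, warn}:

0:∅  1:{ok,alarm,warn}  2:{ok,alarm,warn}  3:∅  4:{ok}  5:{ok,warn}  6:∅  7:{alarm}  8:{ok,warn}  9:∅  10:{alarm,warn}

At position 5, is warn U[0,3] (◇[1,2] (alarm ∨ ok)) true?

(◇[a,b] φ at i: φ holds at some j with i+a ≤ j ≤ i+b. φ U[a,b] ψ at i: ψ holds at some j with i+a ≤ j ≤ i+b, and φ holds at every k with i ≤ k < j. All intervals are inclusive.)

Yes

Need some j in [5,8] with ◇[1,2] (alarm ∨ ok), and warn at every k in [5,j-1].
  j=5: ◇[1,2] (alarm ∨ ok) holds; no prefix to check → satisfied.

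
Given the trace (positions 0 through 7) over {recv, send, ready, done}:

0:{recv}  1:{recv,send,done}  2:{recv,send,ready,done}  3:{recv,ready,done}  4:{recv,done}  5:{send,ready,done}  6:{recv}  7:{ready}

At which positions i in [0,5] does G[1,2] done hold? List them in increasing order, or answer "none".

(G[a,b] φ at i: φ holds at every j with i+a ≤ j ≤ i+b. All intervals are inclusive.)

Evaluate at each i in [0,5]:
  i=0: ✓ (all of [1,2])
  i=1: ✓ (all of [2,3])
  i=2: ✓ (all of [3,4])
  i=3: ✓ (all of [4,5])
  i=4: ✗ (fails at j=6)
  i=5: ✗ (fails at j=6)

0, 1, 2, 3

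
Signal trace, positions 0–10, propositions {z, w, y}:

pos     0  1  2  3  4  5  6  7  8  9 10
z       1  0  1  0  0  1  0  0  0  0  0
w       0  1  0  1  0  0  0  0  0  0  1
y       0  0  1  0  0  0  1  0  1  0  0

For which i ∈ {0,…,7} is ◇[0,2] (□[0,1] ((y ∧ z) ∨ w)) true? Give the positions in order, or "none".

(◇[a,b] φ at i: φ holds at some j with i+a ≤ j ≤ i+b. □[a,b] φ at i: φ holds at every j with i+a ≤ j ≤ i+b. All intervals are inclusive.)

0, 1, 2

Evaluate at each i in [0,7]:
  i=0: ✓ (witness j=1)
  i=1: ✓ (witness j=1)
  i=2: ✓ (witness j=2)
  i=3: ✗ (none in [3,5])
  i=4: ✗ (none in [4,6])
  i=5: ✗ (none in [5,7])
  i=6: ✗ (none in [6,8])
  i=7: ✗ (none in [7,9])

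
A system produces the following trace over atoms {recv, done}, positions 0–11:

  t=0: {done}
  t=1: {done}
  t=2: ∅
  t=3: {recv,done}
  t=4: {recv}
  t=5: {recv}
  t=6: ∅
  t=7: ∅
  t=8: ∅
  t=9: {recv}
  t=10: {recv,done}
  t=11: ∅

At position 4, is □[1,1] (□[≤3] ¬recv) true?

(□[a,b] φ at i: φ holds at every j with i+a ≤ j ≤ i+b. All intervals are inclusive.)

Check □[≤3] ¬recv at every j in [5,5]:
  j=5: fails at 5
Fails at j=5 → formula fails.

No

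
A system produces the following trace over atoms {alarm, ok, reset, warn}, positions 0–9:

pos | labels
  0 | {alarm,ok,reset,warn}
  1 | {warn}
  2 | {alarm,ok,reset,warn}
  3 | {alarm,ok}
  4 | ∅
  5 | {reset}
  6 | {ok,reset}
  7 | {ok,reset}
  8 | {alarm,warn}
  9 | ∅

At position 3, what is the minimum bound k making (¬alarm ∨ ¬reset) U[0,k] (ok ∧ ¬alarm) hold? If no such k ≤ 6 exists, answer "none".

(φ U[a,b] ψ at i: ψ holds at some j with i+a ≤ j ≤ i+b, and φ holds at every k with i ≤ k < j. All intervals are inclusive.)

3

Need earliest j ≥ 3 with (ok ∧ ¬alarm), and (¬alarm ∨ ¬reset) at every k in [3,j-1].
  j=3: rhs fails.
  j=4: rhs fails.
  j=5: rhs fails.
  j=6: rhs holds; lhs holds on [3,5]. k = 3.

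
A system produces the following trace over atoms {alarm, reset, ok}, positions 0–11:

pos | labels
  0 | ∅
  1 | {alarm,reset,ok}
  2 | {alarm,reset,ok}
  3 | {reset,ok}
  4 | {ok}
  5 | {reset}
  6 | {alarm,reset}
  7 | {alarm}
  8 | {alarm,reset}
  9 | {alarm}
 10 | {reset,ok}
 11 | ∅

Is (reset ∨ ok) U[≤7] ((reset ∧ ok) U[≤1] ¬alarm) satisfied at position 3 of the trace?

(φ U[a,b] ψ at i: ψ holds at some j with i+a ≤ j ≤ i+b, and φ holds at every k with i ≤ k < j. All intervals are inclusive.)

Need some j in [3,10] with ((reset ∧ ok) U[≤1] ¬alarm), and (reset ∨ ok) at every k in [3,j-1].
  j=3: ((reset ∧ ok) U[≤1] ¬alarm) holds; no prefix to check → satisfied.

Yes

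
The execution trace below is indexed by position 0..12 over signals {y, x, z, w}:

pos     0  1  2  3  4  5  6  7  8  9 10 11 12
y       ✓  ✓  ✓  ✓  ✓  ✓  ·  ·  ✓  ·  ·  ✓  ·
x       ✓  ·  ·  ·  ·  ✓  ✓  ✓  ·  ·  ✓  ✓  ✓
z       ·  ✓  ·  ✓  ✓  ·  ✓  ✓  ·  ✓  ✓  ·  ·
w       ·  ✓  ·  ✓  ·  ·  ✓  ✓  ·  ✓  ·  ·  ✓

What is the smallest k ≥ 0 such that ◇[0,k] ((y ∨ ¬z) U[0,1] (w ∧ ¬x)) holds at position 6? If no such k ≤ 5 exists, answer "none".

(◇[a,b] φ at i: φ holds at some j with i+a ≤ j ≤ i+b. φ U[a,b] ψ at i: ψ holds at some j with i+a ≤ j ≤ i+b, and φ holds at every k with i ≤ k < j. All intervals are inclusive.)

Scan j = 6,7,… for ((y ∨ ¬z) U[0,1] (w ∧ ¬x)):
  j=6: fails
  j=7: fails
  j=8: holds
First hit at j=8, so smallest k = 8-6 = 2.

2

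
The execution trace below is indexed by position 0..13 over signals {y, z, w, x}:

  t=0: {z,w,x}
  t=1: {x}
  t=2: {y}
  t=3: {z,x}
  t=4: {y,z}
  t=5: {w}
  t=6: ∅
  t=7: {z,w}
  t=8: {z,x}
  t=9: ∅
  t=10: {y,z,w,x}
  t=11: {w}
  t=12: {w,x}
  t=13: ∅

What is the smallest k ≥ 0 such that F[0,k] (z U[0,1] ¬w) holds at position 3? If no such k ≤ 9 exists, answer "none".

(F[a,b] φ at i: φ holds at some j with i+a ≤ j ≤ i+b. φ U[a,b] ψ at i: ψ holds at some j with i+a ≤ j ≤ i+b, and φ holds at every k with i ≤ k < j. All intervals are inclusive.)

0

Scan j = 3,4,… for (z U[0,1] ¬w):
  j=3: holds
First hit at j=3, so smallest k = 3-3 = 0.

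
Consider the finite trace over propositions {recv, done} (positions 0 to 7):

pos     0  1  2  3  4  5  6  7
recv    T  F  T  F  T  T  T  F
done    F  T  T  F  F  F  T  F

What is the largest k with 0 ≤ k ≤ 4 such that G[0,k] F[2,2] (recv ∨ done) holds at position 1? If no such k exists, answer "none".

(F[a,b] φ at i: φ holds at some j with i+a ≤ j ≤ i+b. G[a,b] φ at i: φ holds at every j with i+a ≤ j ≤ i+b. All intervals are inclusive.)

none

F[2,2] (recv ∨ done) must hold from j=1 onward; find where it first fails.
  j=1: fails → no k works.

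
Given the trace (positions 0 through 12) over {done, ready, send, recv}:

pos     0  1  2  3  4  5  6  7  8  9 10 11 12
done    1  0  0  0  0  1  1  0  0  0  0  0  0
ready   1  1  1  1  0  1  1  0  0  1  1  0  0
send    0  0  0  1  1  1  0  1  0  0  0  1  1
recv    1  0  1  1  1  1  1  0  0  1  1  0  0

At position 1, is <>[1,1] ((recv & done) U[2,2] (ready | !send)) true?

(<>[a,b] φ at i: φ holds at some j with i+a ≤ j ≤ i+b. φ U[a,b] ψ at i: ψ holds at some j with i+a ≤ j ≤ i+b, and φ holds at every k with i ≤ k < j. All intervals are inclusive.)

Check ((recv & done) U[2,2] (ready | !send)) at each j in [2,2]:
  j=2: fails
No position in the window satisfies it → formula fails.

False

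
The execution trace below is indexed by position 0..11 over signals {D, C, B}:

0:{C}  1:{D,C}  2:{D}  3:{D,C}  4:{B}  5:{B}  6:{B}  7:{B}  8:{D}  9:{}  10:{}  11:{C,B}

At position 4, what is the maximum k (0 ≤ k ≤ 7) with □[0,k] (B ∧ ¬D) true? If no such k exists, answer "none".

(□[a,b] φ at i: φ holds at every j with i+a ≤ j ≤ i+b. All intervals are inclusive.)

3

(B ∧ ¬D) must hold from j=4 onward; find where it first fails.
  j=4: holds
  j=5: holds
  j=6: holds
  j=7: holds
  j=8: fails
Holds on [4,7], so largest k = 3.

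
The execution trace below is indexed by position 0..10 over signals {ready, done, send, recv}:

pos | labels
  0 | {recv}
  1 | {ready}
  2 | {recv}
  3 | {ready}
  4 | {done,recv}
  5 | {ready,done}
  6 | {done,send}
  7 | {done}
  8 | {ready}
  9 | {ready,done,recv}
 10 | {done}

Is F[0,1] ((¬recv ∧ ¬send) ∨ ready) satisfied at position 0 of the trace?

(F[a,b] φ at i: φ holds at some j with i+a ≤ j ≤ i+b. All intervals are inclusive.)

Holds

Check ((¬recv ∧ ¬send) ∨ ready) at each j in [0,1]:
  j=0: false
  j=1: true
Found at j=1 → formula holds.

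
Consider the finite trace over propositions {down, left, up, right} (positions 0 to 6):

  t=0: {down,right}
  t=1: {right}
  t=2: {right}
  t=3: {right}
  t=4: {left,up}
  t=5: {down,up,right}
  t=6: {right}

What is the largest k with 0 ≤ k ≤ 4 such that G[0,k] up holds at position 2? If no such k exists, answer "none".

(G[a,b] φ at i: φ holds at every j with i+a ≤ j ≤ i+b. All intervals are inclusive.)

up must hold from j=2 onward; find where it first fails.
  j=2: fails → no k works.

none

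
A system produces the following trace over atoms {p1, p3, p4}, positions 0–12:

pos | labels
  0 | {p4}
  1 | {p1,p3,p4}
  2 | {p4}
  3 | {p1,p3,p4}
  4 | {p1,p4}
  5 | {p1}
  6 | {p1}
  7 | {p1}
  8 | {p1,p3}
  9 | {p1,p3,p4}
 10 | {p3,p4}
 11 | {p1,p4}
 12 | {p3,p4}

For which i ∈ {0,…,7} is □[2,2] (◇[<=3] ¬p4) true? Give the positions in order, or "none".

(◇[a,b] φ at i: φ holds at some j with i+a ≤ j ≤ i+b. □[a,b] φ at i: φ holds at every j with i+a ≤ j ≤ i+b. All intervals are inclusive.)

Evaluate at each i in [0,7]:
  i=0: ✓ (all of [2,2])
  i=1: ✓ (all of [3,3])
  i=2: ✓ (all of [4,4])
  i=3: ✓ (all of [5,5])
  i=4: ✓ (all of [6,6])
  i=5: ✓ (all of [7,7])
  i=6: ✓ (all of [8,8])
  i=7: ✗ (fails at j=9)

0, 1, 2, 3, 4, 5, 6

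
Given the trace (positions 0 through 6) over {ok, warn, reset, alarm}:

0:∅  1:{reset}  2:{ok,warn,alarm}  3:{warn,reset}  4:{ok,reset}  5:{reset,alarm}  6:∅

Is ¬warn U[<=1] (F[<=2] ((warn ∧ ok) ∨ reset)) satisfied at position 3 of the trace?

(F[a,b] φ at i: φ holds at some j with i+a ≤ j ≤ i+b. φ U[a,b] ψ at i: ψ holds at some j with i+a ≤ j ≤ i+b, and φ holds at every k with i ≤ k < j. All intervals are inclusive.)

True

Need some j in [3,4] with F[<=2] ((warn ∧ ok) ∨ reset), and ¬warn at every k in [3,j-1].
  j=3: F[<=2] ((warn ∧ ok) ∨ reset) holds; no prefix to check → satisfied.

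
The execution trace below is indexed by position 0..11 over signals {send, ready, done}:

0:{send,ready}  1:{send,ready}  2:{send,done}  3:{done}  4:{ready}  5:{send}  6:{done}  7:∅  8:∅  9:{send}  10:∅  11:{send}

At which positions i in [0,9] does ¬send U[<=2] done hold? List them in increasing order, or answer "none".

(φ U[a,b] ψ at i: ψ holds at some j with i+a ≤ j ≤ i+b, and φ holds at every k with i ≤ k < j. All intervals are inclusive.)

Evaluate at each i in [0,9]:
  i=0: ✗ (lhs fails at k=0 before rhs at j=2)
  i=1: ✗ (lhs fails at k=1 before rhs at j=2)
  i=2: ✓ (rhs at j=2)
  i=3: ✓ (rhs at j=3)
  i=4: ✗ (lhs fails at k=5 before rhs at j=6)
  i=5: ✗ (lhs fails at k=5 before rhs at j=6)
  i=6: ✓ (rhs at j=6)
  i=7: ✗ (no rhs in [7,9])
  i=8: ✗ (no rhs in [8,10])
  i=9: ✗ (no rhs in [9,11])

2, 3, 6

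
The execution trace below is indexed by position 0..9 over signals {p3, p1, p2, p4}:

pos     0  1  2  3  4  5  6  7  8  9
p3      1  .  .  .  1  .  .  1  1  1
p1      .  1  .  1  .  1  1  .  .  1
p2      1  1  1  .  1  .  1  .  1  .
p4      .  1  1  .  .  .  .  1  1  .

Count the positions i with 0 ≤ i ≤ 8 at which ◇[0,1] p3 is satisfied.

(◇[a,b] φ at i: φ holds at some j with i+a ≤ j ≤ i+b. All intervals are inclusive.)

6

Evaluate at each i in [0,8]:
  i=0: ✓ (witness j=0)
  i=1: ✗ (none in [1,2])
  i=2: ✗ (none in [2,3])
  i=3: ✓ (witness j=4)
  i=4: ✓ (witness j=4)
  i=5: ✗ (none in [5,6])
  i=6: ✓ (witness j=7)
  i=7: ✓ (witness j=7)
  i=8: ✓ (witness j=8)
Positions where it holds: {0, 3, 4, 6, 7, 8} → 6.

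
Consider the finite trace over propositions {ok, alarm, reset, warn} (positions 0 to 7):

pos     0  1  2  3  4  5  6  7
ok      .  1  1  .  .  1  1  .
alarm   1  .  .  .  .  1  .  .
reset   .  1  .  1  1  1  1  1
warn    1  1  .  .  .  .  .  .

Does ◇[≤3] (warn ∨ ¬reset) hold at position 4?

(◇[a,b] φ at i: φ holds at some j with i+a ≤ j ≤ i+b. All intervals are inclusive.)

Check (warn ∨ ¬reset) at each j in [4,7]:
  j=4: false
  j=5: false
  j=6: false
  j=7: false
No position in the window satisfies it → formula fails.

False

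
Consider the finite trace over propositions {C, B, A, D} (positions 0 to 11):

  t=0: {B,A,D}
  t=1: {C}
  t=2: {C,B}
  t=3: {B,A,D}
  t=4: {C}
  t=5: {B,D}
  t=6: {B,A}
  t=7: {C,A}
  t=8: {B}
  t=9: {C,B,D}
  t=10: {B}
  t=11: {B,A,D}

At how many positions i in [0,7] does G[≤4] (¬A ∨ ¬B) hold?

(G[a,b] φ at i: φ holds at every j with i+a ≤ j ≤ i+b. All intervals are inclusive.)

Evaluate at each i in [0,7]:
  i=0: ✗ (fails at j=0)
  i=1: ✗ (fails at j=3)
  i=2: ✗ (fails at j=3)
  i=3: ✗ (fails at j=3)
  i=4: ✗ (fails at j=6)
  i=5: ✗ (fails at j=6)
  i=6: ✗ (fails at j=6)
  i=7: ✗ (fails at j=11)
Positions where it holds: {} → 0.

0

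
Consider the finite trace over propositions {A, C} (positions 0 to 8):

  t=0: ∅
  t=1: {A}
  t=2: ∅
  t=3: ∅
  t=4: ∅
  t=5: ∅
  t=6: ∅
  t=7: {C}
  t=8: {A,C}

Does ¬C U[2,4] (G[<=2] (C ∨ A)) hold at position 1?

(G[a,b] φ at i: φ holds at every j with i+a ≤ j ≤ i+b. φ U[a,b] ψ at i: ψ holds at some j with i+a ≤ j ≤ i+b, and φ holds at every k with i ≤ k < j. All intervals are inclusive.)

Need some j in [3,5] with G[<=2] (C ∨ A), and ¬C at every k in [1,j-1].
  j=3: G[<=2] (C ∨ A) — fails at 3.
  j=4: G[<=2] (C ∨ A) — fails at 4.
  j=5: G[<=2] (C ∨ A) — fails at 5.
No j in the window works → until fails.

False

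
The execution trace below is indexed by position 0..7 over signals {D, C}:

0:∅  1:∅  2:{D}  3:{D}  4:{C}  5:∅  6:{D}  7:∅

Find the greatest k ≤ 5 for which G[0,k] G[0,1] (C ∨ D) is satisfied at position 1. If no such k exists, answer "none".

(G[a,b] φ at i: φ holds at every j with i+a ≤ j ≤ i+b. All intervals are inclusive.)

none

G[0,1] (C ∨ D) must hold from j=1 onward; find where it first fails.
  j=1: fails → no k works.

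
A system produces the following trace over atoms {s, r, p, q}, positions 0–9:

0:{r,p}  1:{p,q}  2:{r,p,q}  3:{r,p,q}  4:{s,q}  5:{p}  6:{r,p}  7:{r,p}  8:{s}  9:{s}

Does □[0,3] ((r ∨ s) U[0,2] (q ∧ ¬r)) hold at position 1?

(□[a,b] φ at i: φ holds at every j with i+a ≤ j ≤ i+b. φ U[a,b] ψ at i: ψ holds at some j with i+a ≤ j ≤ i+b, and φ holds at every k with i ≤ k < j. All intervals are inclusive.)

Check ((r ∨ s) U[0,2] (q ∧ ¬r)) at every j in [1,4]:
  j=1: holds
  j=2: holds
  j=3: holds
  j=4: holds
All positions satisfy it → formula holds.

Yes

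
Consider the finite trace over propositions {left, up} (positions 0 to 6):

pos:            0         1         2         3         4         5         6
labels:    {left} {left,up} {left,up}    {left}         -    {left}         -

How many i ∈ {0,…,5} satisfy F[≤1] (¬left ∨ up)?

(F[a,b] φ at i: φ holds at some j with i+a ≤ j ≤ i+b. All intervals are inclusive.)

6

Evaluate at each i in [0,5]:
  i=0: ✓ (witness j=1)
  i=1: ✓ (witness j=1)
  i=2: ✓ (witness j=2)
  i=3: ✓ (witness j=4)
  i=4: ✓ (witness j=4)
  i=5: ✓ (witness j=6)
Positions where it holds: {0, 1, 2, 3, 4, 5} → 6.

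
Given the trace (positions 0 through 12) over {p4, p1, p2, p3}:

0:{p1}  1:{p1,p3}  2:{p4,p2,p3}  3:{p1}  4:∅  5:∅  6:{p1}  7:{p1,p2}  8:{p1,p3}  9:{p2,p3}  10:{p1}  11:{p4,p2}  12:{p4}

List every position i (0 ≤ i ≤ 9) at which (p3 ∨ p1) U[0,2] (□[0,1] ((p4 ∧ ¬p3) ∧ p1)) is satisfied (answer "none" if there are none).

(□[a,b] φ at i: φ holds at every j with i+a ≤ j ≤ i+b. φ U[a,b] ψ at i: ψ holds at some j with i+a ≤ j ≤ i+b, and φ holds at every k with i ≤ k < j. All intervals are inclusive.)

none

Evaluate at each i in [0,9]:
  i=0: ✗ (no rhs in [0,2])
  i=1: ✗ (no rhs in [1,3])
  i=2: ✗ (no rhs in [2,4])
  i=3: ✗ (no rhs in [3,5])
  i=4: ✗ (no rhs in [4,6])
  i=5: ✗ (no rhs in [5,7])
  i=6: ✗ (no rhs in [6,8])
  i=7: ✗ (no rhs in [7,9])
  i=8: ✗ (no rhs in [8,10])
  i=9: ✗ (no rhs in [9,11])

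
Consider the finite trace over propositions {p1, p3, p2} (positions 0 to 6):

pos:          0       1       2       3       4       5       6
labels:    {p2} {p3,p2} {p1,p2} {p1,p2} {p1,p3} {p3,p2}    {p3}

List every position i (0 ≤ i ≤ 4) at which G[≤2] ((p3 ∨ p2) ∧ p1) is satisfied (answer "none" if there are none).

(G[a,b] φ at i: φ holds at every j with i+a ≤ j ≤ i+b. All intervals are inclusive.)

Evaluate at each i in [0,4]:
  i=0: ✗ (fails at j=0)
  i=1: ✗ (fails at j=1)
  i=2: ✓ (all of [2,4])
  i=3: ✗ (fails at j=5)
  i=4: ✗ (fails at j=5)

2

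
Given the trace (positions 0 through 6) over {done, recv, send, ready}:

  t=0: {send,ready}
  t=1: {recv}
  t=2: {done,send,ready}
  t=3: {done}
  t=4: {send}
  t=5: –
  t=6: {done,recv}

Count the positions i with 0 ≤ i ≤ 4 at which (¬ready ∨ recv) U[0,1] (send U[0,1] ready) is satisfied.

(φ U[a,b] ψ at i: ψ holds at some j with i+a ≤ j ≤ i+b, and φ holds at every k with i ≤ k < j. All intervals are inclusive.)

Evaluate at each i in [0,4]:
  i=0: ✓ (rhs at j=0)
  i=1: ✓ (rhs at j=2; lhs holds on [1,1])
  i=2: ✓ (rhs at j=2)
  i=3: ✗ (no rhs in [3,4])
  i=4: ✗ (no rhs in [4,5])
Positions where it holds: {0, 1, 2} → 3.

3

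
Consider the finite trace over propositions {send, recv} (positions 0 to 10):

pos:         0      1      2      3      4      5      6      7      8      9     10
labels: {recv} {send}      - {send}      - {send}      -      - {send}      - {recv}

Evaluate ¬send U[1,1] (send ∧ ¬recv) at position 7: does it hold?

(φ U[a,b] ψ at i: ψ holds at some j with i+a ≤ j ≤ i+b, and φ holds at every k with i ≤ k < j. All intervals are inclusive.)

Need some j in [8,8] with (send ∧ ¬recv), and ¬send at every k in [7,j-1].
  j=8: (send ∧ ¬recv) holds; ¬send holds at every k in [7,7] → satisfied.

True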